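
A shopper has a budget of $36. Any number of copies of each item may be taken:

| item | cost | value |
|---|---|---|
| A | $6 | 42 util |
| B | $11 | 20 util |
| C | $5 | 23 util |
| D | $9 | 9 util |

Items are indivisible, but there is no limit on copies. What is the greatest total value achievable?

252 util

Best value-per-unit is A at 42/6, and filling with it alone uses cost 6×6=36. No mix of the others beats 6×42 = 252.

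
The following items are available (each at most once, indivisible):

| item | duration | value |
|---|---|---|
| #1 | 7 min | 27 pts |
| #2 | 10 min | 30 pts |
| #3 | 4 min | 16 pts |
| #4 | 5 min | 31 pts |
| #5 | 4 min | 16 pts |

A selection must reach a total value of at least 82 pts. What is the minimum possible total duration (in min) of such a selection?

Subsets with value ≥ 82, sorted by total duration:
- #1+#3+#4+#5: duration 20, value 90
- #1+#2+#4: duration 22, value 88
- #2+#3+#4+#5: duration 23, value 93
- #1+#2+#3+#5: duration 25, value 89
Minimum duration: 20 min.

20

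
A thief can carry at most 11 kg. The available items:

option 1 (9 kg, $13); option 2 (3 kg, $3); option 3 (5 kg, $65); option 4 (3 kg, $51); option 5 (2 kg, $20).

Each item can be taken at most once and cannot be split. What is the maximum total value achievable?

$136

Check high-value combinations within 11 kg:
- option 3+option 4+option 5: weight 5+3+2=10, value 65+51+20=136
- option 2+option 3+option 4: weight 3+5+3=11, value 3+65+51=119
- option 3+option 4: weight 5+3=8, value 65+51=116
Best: $136.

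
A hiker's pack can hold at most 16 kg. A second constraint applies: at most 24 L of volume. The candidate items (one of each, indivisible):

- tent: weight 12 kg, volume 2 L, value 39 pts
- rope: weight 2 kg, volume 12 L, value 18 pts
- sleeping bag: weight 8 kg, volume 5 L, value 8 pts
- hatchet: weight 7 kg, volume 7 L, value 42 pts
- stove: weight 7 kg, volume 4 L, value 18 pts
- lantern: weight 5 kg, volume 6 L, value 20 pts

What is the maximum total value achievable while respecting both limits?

Feasible sets respecting both limits:
- rope+hatchet+stove: weight 16, volume 23, value 78
- hatchet+lantern: weight 12, volume 13, value 62
- rope+hatchet: weight 9, volume 19, value 60
- hatchet+stove: weight 14, volume 11, value 60
Best: 78 pts.

78 pts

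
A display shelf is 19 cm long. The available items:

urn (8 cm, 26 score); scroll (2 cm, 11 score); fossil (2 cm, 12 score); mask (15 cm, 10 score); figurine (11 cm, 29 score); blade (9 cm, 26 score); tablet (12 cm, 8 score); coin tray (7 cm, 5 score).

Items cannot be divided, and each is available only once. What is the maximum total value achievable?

Check high-value combinations within 19 cm:
- urn+fossil+blade: length 8+2+9=19, value 26+12+26=64
- urn+scroll+blade: length 8+2+9=19, value 26+11+26=63
- urn+figurine: length 8+11=19, value 26+29=55
- urn+scroll+fossil+coin tray: length 8+2+2+7=19, value 26+11+12+5=54
- scroll+fossil+figurine: length 2+2+11=15, value 11+12+29=52
Best: 64 score.

64 score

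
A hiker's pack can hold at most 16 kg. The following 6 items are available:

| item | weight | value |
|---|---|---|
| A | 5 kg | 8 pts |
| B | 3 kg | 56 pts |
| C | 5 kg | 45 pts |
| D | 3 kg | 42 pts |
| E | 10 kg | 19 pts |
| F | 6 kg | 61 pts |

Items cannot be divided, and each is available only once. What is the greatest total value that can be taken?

162 pts

Check high-value combinations within 16 kg:
- B+C+F: weight 3+5+6=14, value 56+45+61=162
- B+D+F: weight 3+3+6=12, value 56+42+61=159
- A+B+C+D: weight 5+3+5+3=16, value 8+56+45+42=151
Best: 162 pts.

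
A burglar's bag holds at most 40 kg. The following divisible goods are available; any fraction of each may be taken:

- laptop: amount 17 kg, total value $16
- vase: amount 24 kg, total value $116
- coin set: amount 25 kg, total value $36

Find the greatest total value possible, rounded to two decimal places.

139.04

Take in order of value per unit:
- vase (116/24 per unit): all 24 → value 116, running total 116.00
- coin set (36/25 per unit): 16 of 25 → value 16×36/25 = 23.0400, running total 139.04
Total 139.04.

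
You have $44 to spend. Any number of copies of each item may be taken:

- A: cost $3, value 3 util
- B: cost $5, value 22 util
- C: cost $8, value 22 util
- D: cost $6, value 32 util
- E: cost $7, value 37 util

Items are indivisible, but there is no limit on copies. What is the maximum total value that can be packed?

Best value-per-unit is D at 32/6; filling with it alone gives 7×32 = 224.
Optimal mix: 5×D + 2×E → cost 44, value 234.

234 util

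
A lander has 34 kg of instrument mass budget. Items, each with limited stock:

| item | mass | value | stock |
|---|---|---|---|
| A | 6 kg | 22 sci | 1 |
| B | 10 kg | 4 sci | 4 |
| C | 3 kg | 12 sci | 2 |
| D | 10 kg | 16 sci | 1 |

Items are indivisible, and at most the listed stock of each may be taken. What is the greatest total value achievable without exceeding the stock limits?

Best selections within mass 34 and stock limits:
- 1×A + 1×B + 2×C + 1×D: mass 32, value 66
- 1×A + 2×C + 1×D: mass 22, value 62
- 1×A + 1×B + 1×C + 1×D: mass 29, value 54
- 1×A + 2×B + 2×C: mass 32, value 54
Best: 66 sci.

66 sci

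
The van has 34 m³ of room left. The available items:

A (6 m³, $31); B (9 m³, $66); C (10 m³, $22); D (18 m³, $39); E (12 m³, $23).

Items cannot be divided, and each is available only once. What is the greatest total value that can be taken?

This is a 0/1 knapsack; check combinations near the capacity.
- A+B+D: volume 6+9+18=33, value 31+66+39=136
- A+B+E: volume 6+9+12=27, value 31+66+23=120
- A+B+C: volume 6+9+10=25, value 31+66+22=119
- B+C+E: volume 9+10+12=31, value 66+22+23=111
- B+D: volume 9+18=27, value 66+39=105
Best: $136.

$136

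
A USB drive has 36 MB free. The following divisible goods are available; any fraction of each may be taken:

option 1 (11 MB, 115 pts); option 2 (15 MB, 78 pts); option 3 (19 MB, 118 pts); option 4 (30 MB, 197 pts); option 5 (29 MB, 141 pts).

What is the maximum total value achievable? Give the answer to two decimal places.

279.17

Take in order of value per unit:
- option 1 (115/11 per unit): all 11 → value 115, running total 115.00
- option 4 (197/30 per unit): 25 of 30 → value 25×197/30 = 164.1667, running total 279.17
Total 279.17.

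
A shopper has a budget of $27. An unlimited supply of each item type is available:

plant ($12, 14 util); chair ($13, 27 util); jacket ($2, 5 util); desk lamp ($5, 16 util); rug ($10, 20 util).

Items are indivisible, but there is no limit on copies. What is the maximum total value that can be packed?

85 util

Best value-per-unit is desk lamp at 16/5; filling with it alone gives 5×16 = 80.
Optimal mix: 1×jacket + 5×desk lamp → cost 27, value 85.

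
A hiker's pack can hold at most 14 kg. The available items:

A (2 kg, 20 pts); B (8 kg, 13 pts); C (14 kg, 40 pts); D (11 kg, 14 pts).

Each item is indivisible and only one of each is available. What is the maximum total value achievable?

40 pts

This is a 0/1 knapsack; check combinations near the capacity.
- C: weight 14, value 40
- A+D: weight 2+11=13, value 20+14=34
- A+B: weight 2+8=10, value 20+13=33
- A: weight 2, value 20
- D: weight 11, value 14
Best: 40 pts.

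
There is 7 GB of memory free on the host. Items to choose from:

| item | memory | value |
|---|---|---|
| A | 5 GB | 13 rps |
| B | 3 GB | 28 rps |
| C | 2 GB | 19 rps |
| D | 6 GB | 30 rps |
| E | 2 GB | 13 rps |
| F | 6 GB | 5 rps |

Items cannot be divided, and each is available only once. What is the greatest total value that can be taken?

60 rps

Check high-value combinations within 7 GB:
- B+C+E: memory 3+2+2=7, value 28+19+13=60
- B+C: memory 3+2=5, value 28+19=47
- B+E: memory 3+2=5, value 28+13=41
- C+E: memory 2+2=4, value 19+13=32
- A+C: memory 5+2=7, value 13+19=32
Best: 60 rps.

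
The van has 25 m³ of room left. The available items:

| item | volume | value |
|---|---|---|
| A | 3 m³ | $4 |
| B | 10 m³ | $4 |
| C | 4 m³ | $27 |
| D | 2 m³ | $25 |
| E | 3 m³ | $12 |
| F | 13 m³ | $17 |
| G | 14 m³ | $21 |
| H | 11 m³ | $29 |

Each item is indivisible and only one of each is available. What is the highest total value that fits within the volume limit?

$97

This is a 0/1 knapsack; check combinations near the capacity.
- A+C+D+E+H: volume 3+4+2+3+11=23, value 4+27+25+12+29=97
- C+D+E+H: volume 4+2+3+11=20, value 27+25+12+29=93
- A+C+D+H: volume 3+4+2+11=20, value 4+27+25+29=85
- C+D+E+G: volume 4+2+3+14=23, value 27+25+12+21=85
- A+C+D+E+F: volume 3+4+2+3+13=25, value 4+27+25+12+17=85
Best: $97.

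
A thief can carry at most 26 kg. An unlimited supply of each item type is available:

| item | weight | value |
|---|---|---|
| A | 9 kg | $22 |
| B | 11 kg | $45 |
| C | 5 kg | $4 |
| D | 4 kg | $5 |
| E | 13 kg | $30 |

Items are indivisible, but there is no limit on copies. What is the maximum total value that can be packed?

Best value-per-unit is B at 45/11; filling with it alone gives 2×45 = 90.
Optimal mix: 2×B + 1×D → weight 26, value 95.

$95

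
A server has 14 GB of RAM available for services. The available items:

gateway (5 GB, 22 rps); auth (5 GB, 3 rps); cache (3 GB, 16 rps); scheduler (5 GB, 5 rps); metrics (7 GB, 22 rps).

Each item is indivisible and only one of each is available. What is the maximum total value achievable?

44 rps

Check high-value combinations within 14 GB:
- gateway+metrics: memory 5+7=12, value 22+22=44
- gateway+cache+scheduler: memory 5+3+5=13, value 22+16+5=43
- gateway+auth+cache: memory 5+5+3=13, value 22+3+16=41
Best: 44 rps.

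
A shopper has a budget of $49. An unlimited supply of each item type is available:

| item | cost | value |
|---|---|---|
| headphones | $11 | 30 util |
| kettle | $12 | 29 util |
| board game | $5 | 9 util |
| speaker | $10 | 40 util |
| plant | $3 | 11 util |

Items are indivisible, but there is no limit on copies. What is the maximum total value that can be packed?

193 util

Best value-per-unit is speaker at 40/10; filling with it alone gives 4×40 = 160.
Optimal mix: 4×speaker + 3×plant → cost 49, value 193.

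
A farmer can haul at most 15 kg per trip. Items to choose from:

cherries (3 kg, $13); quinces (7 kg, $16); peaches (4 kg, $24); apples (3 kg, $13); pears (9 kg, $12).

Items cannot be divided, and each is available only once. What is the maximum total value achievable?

Check high-value combinations within 15 kg:
- cherries+quinces+peaches: weight 3+7+4=14, value 13+16+24=53
- quinces+peaches+apples: weight 7+4+3=14, value 16+24+13=53
- cherries+peaches+apples: weight 3+4+3=10, value 13+24+13=50
- cherries+quinces+apples: weight 3+7+3=13, value 13+16+13=42
Best: $53.

$53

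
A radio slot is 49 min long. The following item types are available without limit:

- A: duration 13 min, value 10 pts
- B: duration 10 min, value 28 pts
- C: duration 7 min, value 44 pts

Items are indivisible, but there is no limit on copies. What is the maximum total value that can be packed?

308 pts

Best value-per-unit is C at 44/7, and filling with it alone uses duration 7×7=49. No mix of the others beats 7×44 = 308.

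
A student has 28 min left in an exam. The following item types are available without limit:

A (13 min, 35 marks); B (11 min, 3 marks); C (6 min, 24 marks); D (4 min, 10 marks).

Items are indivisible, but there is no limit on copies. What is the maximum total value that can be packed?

106 marks

Best value-per-unit is C at 24/6; filling with it alone gives 4×24 = 96.
Optimal mix: 4×C + 1×D → time 28, value 106.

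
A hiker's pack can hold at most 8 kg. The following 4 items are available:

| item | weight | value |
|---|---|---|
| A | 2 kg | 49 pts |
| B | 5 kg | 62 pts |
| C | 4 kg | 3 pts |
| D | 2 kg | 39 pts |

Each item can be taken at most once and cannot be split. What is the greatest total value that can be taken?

This is a 0/1 knapsack; check combinations near the capacity.
- A+B: weight 2+5=7, value 49+62=111
- B+D: weight 5+2=7, value 62+39=101
- A+C+D: weight 2+4+2=8, value 49+3+39=91
Best: 111 pts.

111 pts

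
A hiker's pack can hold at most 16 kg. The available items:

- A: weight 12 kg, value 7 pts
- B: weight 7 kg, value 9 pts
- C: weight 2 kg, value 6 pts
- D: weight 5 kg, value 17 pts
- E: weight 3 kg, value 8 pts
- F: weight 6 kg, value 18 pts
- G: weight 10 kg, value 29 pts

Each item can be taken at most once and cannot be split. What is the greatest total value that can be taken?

49 pts

This is a 0/1 knapsack; check combinations near the capacity.
- C+D+E+F: weight 2+5+3+6=16, value 6+17+8+18=49
- F+G: weight 6+10=16, value 18+29=47
- D+G: weight 5+10=15, value 17+29=46
Best: 49 pts.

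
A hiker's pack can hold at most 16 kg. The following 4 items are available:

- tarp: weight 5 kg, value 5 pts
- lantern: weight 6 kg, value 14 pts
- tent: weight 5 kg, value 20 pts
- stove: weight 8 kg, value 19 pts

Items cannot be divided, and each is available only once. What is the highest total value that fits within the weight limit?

39 pts

This is a 0/1 knapsack; check combinations near the capacity.
- tent+stove: weight 5+8=13, value 20+19=39
- tarp+lantern+tent: weight 5+6+5=16, value 5+14+20=39
- lantern+tent: weight 6+5=11, value 14+20=34
- lantern+stove: weight 6+8=14, value 14+19=33
Best: 39 pts.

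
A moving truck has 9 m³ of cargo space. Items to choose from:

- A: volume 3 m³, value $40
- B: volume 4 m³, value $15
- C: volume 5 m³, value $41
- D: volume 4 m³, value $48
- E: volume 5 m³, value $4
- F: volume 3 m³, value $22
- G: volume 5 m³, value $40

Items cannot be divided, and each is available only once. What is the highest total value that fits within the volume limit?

$89

Check high-value combinations within 9 m³:
- C+D: volume 5+4=9, value 41+48=89
- A+D: volume 3+4=7, value 40+48=88
- D+G: volume 4+5=9, value 48+40=88
- A+C: volume 3+5=8, value 40+41=81
- A+G: volume 3+5=8, value 40+40=80
Best: $89.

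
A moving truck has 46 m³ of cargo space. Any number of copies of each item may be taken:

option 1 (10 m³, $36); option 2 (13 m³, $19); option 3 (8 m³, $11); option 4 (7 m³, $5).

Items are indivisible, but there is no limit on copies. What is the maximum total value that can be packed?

Best value-per-unit is option 1 at 36/10, and filling with it alone uses volume 4×10=40. No mix of the others beats 4×36 = 144.

$144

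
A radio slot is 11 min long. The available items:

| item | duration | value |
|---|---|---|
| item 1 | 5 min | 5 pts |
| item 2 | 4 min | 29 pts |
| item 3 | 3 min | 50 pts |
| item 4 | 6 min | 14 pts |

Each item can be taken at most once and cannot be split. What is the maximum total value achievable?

Check high-value combinations within 11 min:
- item 2+item 3: duration 4+3=7, value 29+50=79
- item 3+item 4: duration 3+6=9, value 50+14=64
- item 1+item 3: duration 5+3=8, value 5+50=55
- item 3: duration 3, value 50
- item 2+item 4: duration 4+6=10, value 29+14=43
Best: 79 pts.

79 pts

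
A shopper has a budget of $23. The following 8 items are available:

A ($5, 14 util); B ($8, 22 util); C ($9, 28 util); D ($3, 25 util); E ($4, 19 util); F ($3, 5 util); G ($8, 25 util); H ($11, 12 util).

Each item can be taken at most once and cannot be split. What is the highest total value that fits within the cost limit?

91 util

Check high-value combinations within $23:
- B+D+E+G: cost 8+3+4+8=23, value 22+25+19+25=91
- A+D+E+F+G: cost 5+3+4+3+8=23, value 14+25+19+5+25=88
- A+C+D+E: cost 5+9+3+4=21, value 14+28+25+19=86
Best: 91 util.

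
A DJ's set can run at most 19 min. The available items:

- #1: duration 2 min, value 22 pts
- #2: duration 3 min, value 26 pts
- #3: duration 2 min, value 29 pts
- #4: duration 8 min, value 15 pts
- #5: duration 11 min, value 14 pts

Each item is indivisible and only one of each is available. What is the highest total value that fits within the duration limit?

92 pts

Check high-value combinations within 19 min:
- #1+#2+#3+#4: duration 2+3+2+8=15, value 22+26+29+15=92
- #1+#2+#3+#5: duration 2+3+2+11=18, value 22+26+29+14=91
- #1+#2+#3: duration 2+3+2=7, value 22+26+29=77
Best: 92 pts.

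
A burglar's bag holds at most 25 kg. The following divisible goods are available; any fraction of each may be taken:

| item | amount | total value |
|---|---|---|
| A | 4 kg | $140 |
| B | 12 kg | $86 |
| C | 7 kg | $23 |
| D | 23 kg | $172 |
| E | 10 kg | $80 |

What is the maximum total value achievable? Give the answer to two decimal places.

302.26

Take in order of value per unit:
- A (140/4 per unit): all 4 → value 140, running total 140.00
- E (80/10 per unit): all 10 → value 80, running total 220.00
- D (172/23 per unit): 11 of 23 → value 11×172/23 = 82.2609, running total 302.26
Total 302.26.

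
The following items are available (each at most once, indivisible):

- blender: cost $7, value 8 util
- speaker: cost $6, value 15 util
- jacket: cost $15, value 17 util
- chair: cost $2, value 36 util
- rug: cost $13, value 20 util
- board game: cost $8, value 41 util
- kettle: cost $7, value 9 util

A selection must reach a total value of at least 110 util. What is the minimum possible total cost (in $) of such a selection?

29

Subsets with value ≥ 110, sorted by total cost:
- speaker+chair+rug+board game: cost 29, value 112
- speaker+chair+rug+board game+kettle: cost 36, value 121
- blender+speaker+chair+rug+board game: cost 36, value 120
- blender+chair+rug+board game+kettle: cost 37, value 114
Minimum cost: 29 $.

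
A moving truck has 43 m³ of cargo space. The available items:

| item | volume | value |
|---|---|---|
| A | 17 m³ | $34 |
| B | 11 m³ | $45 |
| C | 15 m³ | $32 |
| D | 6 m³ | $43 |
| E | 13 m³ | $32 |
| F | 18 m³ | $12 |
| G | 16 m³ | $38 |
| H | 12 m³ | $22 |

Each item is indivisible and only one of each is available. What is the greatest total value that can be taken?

Check high-value combinations within 43 m³:
- B+D+E+H: volume 11+6+13+12=42, value 45+43+32+22=142
- B+D+G: volume 11+6+16=33, value 45+43+38=126
- A+B+D: volume 17+11+6=34, value 34+45+43=122
- B+D+E: volume 11+6+13=30, value 45+43+32=120
Best: $142.

$142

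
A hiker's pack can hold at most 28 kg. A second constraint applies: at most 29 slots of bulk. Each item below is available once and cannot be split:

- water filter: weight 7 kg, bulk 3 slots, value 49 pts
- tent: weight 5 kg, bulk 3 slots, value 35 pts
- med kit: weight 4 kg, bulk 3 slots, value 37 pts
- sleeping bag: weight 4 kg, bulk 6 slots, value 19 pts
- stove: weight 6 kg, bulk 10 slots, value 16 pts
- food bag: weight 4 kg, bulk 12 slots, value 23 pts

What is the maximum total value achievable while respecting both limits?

Feasible sets respecting both limits:
- water filter+tent+med kit+sleeping bag+food bag: weight 24, bulk 27, value 163
- water filter+tent+med kit+sleeping bag+stove: weight 26, bulk 25, value 156
- water filter+tent+med kit+food bag: weight 20, bulk 21, value 144
- water filter+tent+med kit+sleeping bag: weight 20, bulk 15, value 140
Best: 163 pts.

163 pts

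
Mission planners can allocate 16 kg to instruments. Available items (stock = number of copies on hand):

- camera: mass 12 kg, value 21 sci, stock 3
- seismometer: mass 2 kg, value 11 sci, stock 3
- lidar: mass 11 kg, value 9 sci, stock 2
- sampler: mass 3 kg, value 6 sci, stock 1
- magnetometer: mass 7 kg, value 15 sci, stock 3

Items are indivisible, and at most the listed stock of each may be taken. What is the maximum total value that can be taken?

54 sci

Best selections within mass 16 and stock limits:
- 3×seismometer + 1×sampler + 1×magnetometer: mass 16, value 54
- 3×seismometer + 1×magnetometer: mass 13, value 48
- 2×seismometer + 1×sampler + 1×magnetometer: mass 14, value 43
- 1×camera + 2×seismometer: mass 16, value 43
Best: 54 sci.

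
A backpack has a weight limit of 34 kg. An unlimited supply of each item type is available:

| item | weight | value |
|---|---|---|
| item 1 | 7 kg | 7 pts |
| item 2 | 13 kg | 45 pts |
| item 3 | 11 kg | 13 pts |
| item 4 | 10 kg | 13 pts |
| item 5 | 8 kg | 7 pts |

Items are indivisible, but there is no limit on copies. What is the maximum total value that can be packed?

97 pts

Best value-per-unit is item 2 at 45/13; filling with it alone gives 2×45 = 90.
Optimal mix: 1×item 1 + 2×item 2 → weight 33, value 97.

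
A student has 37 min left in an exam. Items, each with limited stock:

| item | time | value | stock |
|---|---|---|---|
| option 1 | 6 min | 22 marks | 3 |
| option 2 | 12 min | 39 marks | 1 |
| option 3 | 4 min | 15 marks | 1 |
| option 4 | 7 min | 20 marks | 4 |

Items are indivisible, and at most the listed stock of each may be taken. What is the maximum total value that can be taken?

Best selections within time 37 and stock limits:
- 3×option 1 + 1×option 2 + 1×option 4: time 37, value 125
- 3×option 1 + 1×option 3 + 2×option 4: time 36, value 121
Best: 125 marks.

125 marks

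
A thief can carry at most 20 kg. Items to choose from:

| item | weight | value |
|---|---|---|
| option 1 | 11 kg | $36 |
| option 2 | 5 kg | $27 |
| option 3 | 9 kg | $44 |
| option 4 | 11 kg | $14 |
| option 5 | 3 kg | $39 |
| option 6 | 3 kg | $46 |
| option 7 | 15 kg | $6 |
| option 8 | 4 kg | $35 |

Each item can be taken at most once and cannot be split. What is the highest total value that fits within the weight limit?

This is a 0/1 knapsack; check combinations near the capacity.
- option 3+option 5+option 6+option 8: weight 9+3+3+4=19, value 44+39+46+35=164
- option 2+option 3+option 5+option 6: weight 5+9+3+3=20, value 27+44+39+46=156
- option 2+option 5+option 6+option 8: weight 5+3+3+4=15, value 27+39+46+35=147
Best: $164.

$164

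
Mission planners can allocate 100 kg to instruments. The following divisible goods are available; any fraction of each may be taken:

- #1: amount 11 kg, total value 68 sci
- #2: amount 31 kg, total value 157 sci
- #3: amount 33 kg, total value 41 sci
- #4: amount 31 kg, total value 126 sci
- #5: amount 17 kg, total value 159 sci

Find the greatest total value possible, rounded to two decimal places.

Take in order of value per unit:
- #5 (159/17 per unit): all 17 → value 159, running total 159.00
- #1 (68/11 per unit): all 11 → value 68, running total 227.00
- #2 (157/31 per unit): all 31 → value 157, running total 384.00
- #4 (126/31 per unit): all 31 → value 126, running total 510.00
- #3 (41/33 per unit): 10 of 33 → value 10×41/33 = 12.4242, running total 522.42
Total 522.42.

522.42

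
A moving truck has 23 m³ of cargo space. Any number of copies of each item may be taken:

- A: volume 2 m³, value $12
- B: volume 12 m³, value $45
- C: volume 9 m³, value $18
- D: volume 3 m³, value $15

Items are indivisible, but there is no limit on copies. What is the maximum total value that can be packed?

$135

Best value-per-unit is A at 12/2; filling with it alone gives 11×12 = 132.
Optimal mix: 10×A + 1×D → volume 23, value 135.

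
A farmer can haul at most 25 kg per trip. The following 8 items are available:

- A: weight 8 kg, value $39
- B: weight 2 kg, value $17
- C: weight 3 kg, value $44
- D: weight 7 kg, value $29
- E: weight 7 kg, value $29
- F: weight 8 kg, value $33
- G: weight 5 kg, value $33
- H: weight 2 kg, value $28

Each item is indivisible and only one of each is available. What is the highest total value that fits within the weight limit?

This is a 0/1 knapsack; check combinations near the capacity.
- A+C+D+G+H: weight 8+3+7+5+2=25, value 39+44+29+33+28=173
- A+C+E+G+H: weight 8+3+7+5+2=25, value 39+44+29+33+28=173
- C+D+F+G+H: weight 3+7+8+5+2=25, value 44+29+33+33+28=167
- C+E+F+G+H: weight 3+7+8+5+2=25, value 44+29+33+33+28=167
Best: $173.

$173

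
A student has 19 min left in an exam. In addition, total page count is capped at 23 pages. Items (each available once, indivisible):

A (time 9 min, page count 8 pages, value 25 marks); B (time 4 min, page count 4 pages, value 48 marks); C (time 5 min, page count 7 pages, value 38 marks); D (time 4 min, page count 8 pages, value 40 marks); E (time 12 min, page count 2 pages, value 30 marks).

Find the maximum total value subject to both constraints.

Feasible sets respecting both limits:
- B+C+D: time 13, page count 19, value 126
- A+B+D: time 17, page count 20, value 113
- A+B+C: time 18, page count 19, value 111
- A+C+D: time 18, page count 23, value 103
Best: 126 marks.

126 marks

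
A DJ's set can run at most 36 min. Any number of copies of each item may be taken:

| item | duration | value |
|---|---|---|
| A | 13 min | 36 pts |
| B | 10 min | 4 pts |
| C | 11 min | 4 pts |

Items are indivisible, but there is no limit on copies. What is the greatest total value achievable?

Best value-per-unit is A at 36/13; filling with it alone gives 2×36 = 72.
Optimal mix: 2×A + 1×B → duration 36, value 76.

76 pts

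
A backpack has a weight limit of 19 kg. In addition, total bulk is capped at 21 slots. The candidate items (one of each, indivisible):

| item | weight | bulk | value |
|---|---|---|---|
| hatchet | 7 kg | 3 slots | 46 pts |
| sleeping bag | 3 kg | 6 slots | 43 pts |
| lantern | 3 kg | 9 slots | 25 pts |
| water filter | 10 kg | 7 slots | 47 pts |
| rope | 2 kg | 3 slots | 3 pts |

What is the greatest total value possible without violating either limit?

117 pts

Feasible sets respecting both limits:
- hatchet+sleeping bag+lantern+rope: weight 15, bulk 21, value 117
- hatchet+sleeping bag+lantern: weight 13, bulk 18, value 114
- hatchet+water filter+rope: weight 19, bulk 13, value 96
- hatchet+water filter: weight 17, bulk 10, value 93
Best: 117 pts.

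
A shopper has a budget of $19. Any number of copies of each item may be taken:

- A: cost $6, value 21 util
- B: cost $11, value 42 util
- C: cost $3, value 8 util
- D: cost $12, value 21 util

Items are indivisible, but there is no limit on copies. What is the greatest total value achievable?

63 util

Best value-per-unit is B at 42/11; filling with it alone gives 1×42 = 42.
Optimal mix: 3×A → cost 18, value 63.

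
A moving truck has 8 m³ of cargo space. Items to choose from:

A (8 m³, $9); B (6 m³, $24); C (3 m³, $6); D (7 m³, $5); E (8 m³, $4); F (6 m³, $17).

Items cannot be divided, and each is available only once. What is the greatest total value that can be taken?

$24

Check high-value combinations within 8 m³:
- B: volume 6, value 24
- F: volume 6, value 17
- A: volume 8, value 9
- C: volume 3, value 6
Best: $24.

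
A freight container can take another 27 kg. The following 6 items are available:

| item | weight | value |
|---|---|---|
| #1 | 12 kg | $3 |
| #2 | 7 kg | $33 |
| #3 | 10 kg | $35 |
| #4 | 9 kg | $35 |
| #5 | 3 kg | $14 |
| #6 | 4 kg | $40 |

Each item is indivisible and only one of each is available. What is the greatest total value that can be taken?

Check high-value combinations within 27 kg:
- #3+#4+#5+#6: weight 10+9+3+4=26, value 35+35+14+40=124
- #2+#4+#5+#6: weight 7+9+3+4=23, value 33+35+14+40=122
- #2+#3+#5+#6: weight 7+10+3+4=24, value 33+35+14+40=122
- #3+#4+#6: weight 10+9+4=23, value 35+35+40=110
Best: $124.

$124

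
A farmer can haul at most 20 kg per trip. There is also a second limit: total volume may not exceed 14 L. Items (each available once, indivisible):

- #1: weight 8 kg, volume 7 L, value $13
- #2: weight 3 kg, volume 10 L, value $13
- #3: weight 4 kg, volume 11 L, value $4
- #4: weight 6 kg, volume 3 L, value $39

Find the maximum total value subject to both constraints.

$52

Feasible sets respecting both limits:
- #1+#4: weight 14, volume 10, value 52
- #2+#4: weight 9, volume 13, value 52
- #3+#4: weight 10, volume 14, value 43
Best: $52.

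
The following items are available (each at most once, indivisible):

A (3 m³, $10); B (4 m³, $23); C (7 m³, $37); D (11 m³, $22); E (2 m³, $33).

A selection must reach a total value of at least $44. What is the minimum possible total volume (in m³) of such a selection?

6

Subsets with value ≥ 44, sorted by total volume:
- B+E: volume 6, value 56
- C+E: volume 9, value 70
Minimum volume: 6 m³.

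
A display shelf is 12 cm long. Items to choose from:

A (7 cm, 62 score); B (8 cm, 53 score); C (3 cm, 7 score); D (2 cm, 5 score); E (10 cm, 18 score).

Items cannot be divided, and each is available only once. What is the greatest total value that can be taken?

Check high-value combinations within 12 cm:
- A+C+D: length 7+3+2=12, value 62+7+5=74
- A+C: length 7+3=10, value 62+7=69
- A+D: length 7+2=9, value 62+5=67
- A: length 7, value 62
- B+C: length 8+3=11, value 53+7=60
Best: 74 score.

74 score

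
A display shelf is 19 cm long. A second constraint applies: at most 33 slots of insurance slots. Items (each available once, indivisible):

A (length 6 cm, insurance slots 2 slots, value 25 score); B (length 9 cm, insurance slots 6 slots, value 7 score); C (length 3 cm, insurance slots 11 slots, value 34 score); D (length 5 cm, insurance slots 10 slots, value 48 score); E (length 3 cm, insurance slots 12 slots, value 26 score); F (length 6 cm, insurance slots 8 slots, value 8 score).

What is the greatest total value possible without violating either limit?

108 score

Feasible sets respecting both limits:
- C+D+E: length 11, insurance slots 33, value 108
- A+C+D: length 14, insurance slots 23, value 107
- A+D+E: length 14, insurance slots 24, value 99
- A+C+E+F: length 18, insurance slots 33, value 93
Best: 108 score.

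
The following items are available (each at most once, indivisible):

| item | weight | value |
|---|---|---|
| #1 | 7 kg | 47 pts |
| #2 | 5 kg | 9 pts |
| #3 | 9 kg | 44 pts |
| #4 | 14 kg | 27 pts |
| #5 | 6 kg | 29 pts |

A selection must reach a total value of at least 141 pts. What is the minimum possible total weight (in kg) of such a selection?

Subsets with value ≥ 141, sorted by total weight:
- #1+#3+#4+#5: weight 36, value 147
- #1+#2+#3+#4+#5: weight 41, value 156
Minimum weight: 36 kg.

36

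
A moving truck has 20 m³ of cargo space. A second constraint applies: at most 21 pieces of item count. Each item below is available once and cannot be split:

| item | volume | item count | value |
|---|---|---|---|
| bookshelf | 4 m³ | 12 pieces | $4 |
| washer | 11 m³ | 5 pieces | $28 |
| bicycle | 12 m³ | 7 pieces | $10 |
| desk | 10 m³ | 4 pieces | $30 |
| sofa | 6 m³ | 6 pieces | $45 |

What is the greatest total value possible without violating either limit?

Feasible sets respecting both limits:
- desk+sofa: volume 16, item count 10, value 75
- washer+sofa: volume 17, item count 11, value 73
- bicycle+sofa: volume 18, item count 13, value 55
- bookshelf+sofa: volume 10, item count 18, value 49
Best: $75.

$75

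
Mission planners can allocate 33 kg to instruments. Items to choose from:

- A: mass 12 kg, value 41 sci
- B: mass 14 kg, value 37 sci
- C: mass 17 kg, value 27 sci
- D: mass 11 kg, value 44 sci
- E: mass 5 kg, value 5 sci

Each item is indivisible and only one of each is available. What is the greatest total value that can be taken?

90 sci

Check high-value combinations within 33 kg:
- A+D+E: mass 12+11+5=28, value 41+44+5=90
- B+D+E: mass 14+11+5=30, value 37+44+5=86
- A+D: mass 12+11=23, value 41+44=85
- A+B+E: mass 12+14+5=31, value 41+37+5=83
Best: 90 sci.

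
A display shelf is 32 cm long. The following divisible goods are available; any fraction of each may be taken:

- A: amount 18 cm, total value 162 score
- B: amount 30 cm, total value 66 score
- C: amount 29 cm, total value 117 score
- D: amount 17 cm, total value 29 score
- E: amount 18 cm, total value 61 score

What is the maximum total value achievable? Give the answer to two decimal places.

Take in order of value per unit:
- A (162/18 per unit): all 18 → value 162, running total 162.00
- C (117/29 per unit): 14 of 29 → value 14×117/29 = 56.4828, running total 218.48
Total 218.48.

218.48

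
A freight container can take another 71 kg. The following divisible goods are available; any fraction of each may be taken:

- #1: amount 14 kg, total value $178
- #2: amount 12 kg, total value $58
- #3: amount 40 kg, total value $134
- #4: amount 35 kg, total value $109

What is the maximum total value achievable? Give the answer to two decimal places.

385.57

Take in order of value per unit:
- #1 (178/14 per unit): all 14 → value 178, running total 178.00
- #2 (58/12 per unit): all 12 → value 58, running total 236.00
- #3 (134/40 per unit): all 40 → value 134, running total 370.00
- #4 (109/35 per unit): 5 of 35 → value 5×109/35 = 15.5714, running total 385.57
Total 385.57.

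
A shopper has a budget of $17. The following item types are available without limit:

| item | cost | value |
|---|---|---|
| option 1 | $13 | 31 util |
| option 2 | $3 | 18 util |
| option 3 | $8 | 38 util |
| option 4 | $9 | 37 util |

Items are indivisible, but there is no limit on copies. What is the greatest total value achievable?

Best value-per-unit is option 2 at 18/3; filling with it alone gives 5×18 = 90.
Optimal mix: 3×option 2 + 1×option 3 → cost 17, value 92.

92 util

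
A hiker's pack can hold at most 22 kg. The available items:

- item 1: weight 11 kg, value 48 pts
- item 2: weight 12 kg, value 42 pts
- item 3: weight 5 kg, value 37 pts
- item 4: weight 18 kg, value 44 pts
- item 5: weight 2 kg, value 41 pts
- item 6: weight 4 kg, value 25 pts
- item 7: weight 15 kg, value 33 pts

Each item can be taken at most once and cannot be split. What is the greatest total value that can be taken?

151 pts

This is a 0/1 knapsack; check combinations near the capacity.
- item 1+item 3+item 5+item 6: weight 11+5+2+4=22, value 48+37+41+25=151
- item 1+item 3+item 5: weight 11+5+2=18, value 48+37+41=126
- item 2+item 3+item 5: weight 12+5+2=19, value 42+37+41=120
- item 1+item 5+item 6: weight 11+2+4=17, value 48+41+25=114
- item 3+item 5+item 7: weight 5+2+15=22, value 37+41+33=111
Best: 151 pts.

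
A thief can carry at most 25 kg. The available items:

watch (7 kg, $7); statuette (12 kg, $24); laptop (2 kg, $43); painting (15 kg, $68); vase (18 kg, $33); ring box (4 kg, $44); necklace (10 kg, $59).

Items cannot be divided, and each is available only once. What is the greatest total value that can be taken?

$155

Check high-value combinations within 25 kg:
- laptop+painting+ring box: weight 2+15+4=21, value 43+68+44=155
- watch+laptop+ring box+necklace: weight 7+2+4+10=23, value 7+43+44+59=153
- laptop+ring box+necklace: weight 2+4+10=16, value 43+44+59=146
Best: $155.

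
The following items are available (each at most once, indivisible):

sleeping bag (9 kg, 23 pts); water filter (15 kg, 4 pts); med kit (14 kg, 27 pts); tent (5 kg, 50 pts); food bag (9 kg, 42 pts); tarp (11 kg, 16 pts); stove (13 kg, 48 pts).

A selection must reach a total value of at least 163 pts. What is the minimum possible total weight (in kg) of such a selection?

Subsets with value ≥ 163, sorted by total weight:
- sleeping bag+tent+food bag+stove: weight 36, value 163
- med kit+tent+food bag+stove: weight 41, value 167
Minimum weight: 36 kg.

36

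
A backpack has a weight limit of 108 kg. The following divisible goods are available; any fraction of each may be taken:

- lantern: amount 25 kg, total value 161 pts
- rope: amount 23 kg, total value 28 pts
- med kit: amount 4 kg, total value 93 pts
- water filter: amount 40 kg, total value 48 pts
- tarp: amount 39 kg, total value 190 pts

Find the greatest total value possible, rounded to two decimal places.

Take in order of value per unit:
- med kit (93/4 per unit): all 4 → value 93, running total 93.00
- lantern (161/25 per unit): all 25 → value 161, running total 254.00
- tarp (190/39 per unit): all 39 → value 190, running total 444.00
- rope (28/23 per unit): all 23 → value 28, running total 472.00
- water filter (48/40 per unit): 17 of 40 → value 17×48/40 = 20.4000, running total 492.40
Total 492.40.

492.40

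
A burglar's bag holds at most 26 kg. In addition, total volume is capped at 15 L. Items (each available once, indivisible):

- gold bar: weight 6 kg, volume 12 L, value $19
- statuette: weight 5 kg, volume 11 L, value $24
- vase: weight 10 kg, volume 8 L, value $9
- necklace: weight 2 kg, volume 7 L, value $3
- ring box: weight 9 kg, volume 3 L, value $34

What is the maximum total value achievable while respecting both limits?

$58

Feasible sets respecting both limits:
- statuette+ring box: weight 14, volume 14, value 58
- gold bar+ring box: weight 15, volume 15, value 53
- vase+ring box: weight 19, volume 11, value 43
Best: $58.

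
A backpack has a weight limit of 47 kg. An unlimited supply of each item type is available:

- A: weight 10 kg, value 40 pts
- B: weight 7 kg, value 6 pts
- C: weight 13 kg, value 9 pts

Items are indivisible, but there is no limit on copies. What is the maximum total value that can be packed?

166 pts

Best value-per-unit is A at 40/10; filling with it alone gives 4×40 = 160.
Optimal mix: 4×A + 1×B → weight 47, value 166.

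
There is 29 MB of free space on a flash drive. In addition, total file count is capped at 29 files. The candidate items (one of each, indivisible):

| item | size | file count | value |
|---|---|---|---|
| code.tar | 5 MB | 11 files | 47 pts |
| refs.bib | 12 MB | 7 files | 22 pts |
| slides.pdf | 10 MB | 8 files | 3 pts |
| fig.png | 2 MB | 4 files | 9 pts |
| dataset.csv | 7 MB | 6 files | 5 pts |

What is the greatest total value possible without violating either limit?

Feasible sets respecting both limits:
- code.tar+refs.bib+fig.png+dataset.csv: size 26, file count 28, value 83
- code.tar+refs.bib+fig.png: size 19, file count 22, value 78
- code.tar+refs.bib+dataset.csv: size 24, file count 24, value 74
- code.tar+refs.bib+slides.pdf: size 27, file count 26, value 72
Best: 83 pts.

83 pts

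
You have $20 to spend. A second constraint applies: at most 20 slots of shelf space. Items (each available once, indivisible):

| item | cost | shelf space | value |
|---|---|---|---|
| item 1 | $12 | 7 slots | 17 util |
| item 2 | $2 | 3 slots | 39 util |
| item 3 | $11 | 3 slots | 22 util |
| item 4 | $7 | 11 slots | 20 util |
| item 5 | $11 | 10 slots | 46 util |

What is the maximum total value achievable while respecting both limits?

Feasible sets respecting both limits:
- item 2+item 5: cost 13, shelf space 13, value 85
- item 2+item 3+item 4: cost 20, shelf space 17, value 81
- item 2+item 3: cost 13, shelf space 6, value 61
Best: 85 util.

85 util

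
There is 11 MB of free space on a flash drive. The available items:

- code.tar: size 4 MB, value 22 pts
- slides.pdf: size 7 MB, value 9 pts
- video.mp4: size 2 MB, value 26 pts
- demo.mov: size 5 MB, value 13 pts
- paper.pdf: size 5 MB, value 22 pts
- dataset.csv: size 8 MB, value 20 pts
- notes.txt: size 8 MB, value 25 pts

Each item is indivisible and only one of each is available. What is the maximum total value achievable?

Check high-value combinations within 11 MB:
- code.tar+video.mp4+paper.pdf: size 4+2+5=11, value 22+26+22=70
- code.tar+video.mp4+demo.mov: size 4+2+5=11, value 22+26+13=61
- video.mp4+notes.txt: size 2+8=10, value 26+25=51
- code.tar+video.mp4: size 4+2=6, value 22+26=48
Best: 70 pts.

70 pts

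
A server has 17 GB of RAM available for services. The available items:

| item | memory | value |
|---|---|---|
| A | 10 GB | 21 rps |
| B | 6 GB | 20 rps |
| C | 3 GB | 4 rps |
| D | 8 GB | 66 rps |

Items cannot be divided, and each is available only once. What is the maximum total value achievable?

90 rps

This is a 0/1 knapsack; check combinations near the capacity.
- B+C+D: memory 6+3+8=17, value 20+4+66=90
- B+D: memory 6+8=14, value 20+66=86
- C+D: memory 3+8=11, value 4+66=70
- D: memory 8, value 66
- A+B: memory 10+6=16, value 21+20=41
Best: 90 rps.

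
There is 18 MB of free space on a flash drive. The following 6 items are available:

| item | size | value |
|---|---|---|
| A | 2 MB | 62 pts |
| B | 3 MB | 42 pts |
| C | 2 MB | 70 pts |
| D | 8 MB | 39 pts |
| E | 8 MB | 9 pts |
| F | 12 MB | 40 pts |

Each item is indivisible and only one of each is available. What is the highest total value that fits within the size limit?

213 pts

Check high-value combinations within 18 MB:
- A+B+C+D: size 2+3+2+8=15, value 62+42+70+39=213
- A+B+C+E: size 2+3+2+8=15, value 62+42+70+9=183
- A+B+C: size 2+3+2=7, value 62+42+70=174
- A+C+F: size 2+2+12=16, value 62+70+40=172
Best: 213 pts.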